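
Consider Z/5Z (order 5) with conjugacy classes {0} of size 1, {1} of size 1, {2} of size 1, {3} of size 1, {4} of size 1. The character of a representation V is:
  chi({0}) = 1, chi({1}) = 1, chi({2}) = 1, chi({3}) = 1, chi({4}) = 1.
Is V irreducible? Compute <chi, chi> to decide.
Irreducible: <chi, chi> = 1.

Justification: <chi, chi> = (1/|G|) sum_C |C| * |chi(C)|^2 = (1/5)[1*|1|^2 + 1*|1|^2 + 1*|1|^2 + 1*|1|^2 + 1*|1|^2]
  = (1/5)[(1) + (1) + (1) + (1) + (1)] = 5/5 = 1.
(Exp terms are combined using exp(i*s)*conj(exp(i*t)) = exp(i*(s-t)), and sums of them are collapsed using the identity that for every m > 1 the m distinct m-th roots of unity sum to 0, e.g. 1 + exp(2*I*pi/3) + exp(-2*I*pi/3) = 0.)
A character is irreducible iff <chi, chi> = 1, so this representation is irreducible.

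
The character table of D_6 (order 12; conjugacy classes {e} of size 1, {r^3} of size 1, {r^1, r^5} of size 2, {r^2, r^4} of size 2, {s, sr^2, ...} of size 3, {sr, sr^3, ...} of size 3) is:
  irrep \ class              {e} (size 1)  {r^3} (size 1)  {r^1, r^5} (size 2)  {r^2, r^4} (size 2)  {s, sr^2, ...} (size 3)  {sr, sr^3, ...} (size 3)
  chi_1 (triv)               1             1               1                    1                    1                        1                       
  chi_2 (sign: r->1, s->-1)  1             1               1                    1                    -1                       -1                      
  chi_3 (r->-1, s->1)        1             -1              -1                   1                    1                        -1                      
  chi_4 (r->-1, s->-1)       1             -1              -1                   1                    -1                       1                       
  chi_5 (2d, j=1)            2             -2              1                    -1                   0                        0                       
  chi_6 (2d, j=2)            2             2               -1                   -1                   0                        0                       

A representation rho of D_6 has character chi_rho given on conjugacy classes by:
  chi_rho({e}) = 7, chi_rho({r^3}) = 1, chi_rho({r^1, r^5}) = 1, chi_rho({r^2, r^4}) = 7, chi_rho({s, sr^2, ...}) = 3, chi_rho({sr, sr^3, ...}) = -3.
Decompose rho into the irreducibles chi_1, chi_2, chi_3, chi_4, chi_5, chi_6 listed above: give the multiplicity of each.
Multiplicities: chi_1: 2, chi_2: 2, chi_3: 3, chi_4: 0, chi_5: 0, chi_6: 0.

Working: Use <chi_rho, chi> = (1/|G|) sum_C |C| * chi_rho(C) * conj(chi(C)) with |G| = 12 for each irreducible chi in the table:
  <chi_rho, chi_1> = (1/12)[1*(7)*conj(1) + 1*(1)*conj(1) + 2*(1)*conj(1) + 2*(7)*conj(1) + 3*(3)*conj(1) + 3*(-3)*conj(1)]
      = (1/12)[(7) + (1) + (2) + (14) + (9) + (-9)] = 24/12 = 2
  <chi_rho, chi_2> = (1/12)[1*(7)*conj(1) + 1*(1)*conj(1) + 2*(1)*conj(1) + 2*(7)*conj(1) + 3*(3)*conj(-1) + 3*(-3)*conj(-1)]
      = (1/12)[(7) + (1) + (2) + (14) + (-9) + (9)] = 24/12 = 2
  <chi_rho, chi_3> = (1/12)[1*(7)*conj(1) + 1*(1)*conj(-1) + 2*(1)*conj(-1) + 2*(7)*conj(1) + 3*(3)*conj(1) + 3*(-3)*conj(-1)]
      = (1/12)[(7) + (-1) + (-2) + (14) + (9) + (9)] = 36/12 = 3
  <chi_rho, chi_4> = (1/12)[1*(7)*conj(1) + 1*(1)*conj(-1) + 2*(1)*conj(-1) + 2*(7)*conj(1) + 3*(3)*conj(-1) + 3*(-3)*conj(1)]
      = (1/12)[(7) + (-1) + (-2) + (14) + (-9) + (-9)] = 0/12 = 0
  <chi_rho, chi_5> = (1/12)[1*(7)*conj(2) + 1*(1)*conj(-2) + 2*(1)*conj(1) + 2*(7)*conj(-1) + 3*(3)*conj(0) + 3*(-3)*conj(0)]
      = (1/12)[(14) + (-2) + (2) + (-14) + (0) + (0)] = 0/12 = 0
  <chi_rho, chi_6> = (1/12)[1*(7)*conj(2) + 1*(1)*conj(2) + 2*(1)*conj(-1) + 2*(7)*conj(-1) + 3*(3)*conj(0) + 3*(-3)*conj(0)]
      = (1/12)[(14) + (2) + (-2) + (-14) + (0) + (0)] = 0/12 = 0
Dimension check: dim(rho) = sum (mult * dim) = 2*1 + 2*1 + 3*1 + 0*1 + 0*2 + 0*2 = 7 = chi_rho(e) = 7.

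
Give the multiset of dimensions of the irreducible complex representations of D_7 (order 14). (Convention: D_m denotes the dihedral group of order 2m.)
Dimensions: 1, 1, 2, 2, 2

Reasoning: There are 5 irreducibles (= number of conjugacy classes). Their dimensions d_i satisfy sum d_i^2 = |G| = 14: 1 + 1 + 4 + 4 + 4 = 14.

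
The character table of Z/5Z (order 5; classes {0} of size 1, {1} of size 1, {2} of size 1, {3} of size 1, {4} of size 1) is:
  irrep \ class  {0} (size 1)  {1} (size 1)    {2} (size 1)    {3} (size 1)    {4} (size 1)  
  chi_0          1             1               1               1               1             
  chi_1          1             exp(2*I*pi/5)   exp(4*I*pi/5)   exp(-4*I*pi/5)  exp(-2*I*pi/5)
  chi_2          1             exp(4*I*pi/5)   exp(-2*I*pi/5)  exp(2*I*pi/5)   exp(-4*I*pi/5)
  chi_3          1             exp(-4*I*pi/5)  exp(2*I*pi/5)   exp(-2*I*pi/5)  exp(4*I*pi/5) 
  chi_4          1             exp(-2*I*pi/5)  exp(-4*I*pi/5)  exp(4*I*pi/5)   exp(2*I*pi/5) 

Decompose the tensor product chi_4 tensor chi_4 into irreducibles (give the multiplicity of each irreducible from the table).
chi_4 tensor chi_4 = chi_3 (all other irreducibles have multiplicity 0).

Why: The character of a tensor product is the pointwise product (chi_4 * chi_4)(C) = chi_4(C) * chi_4(C):
  {0}: (1)*(1), {1}: (exp(-2*I*pi/5))*(exp(-2*I*pi/5)), {2}: (exp(-4*I*pi/5))*(exp(-4*I*pi/5)), {3}: (exp(4*I*pi/5))*(exp(4*I*pi/5)), {4}: (exp(2*I*pi/5))*(exp(2*I*pi/5))
so (chi_4 * chi_4) takes values
  {0} -> 1, {1} -> exp(-4*I*pi/5), {2} -> exp(2*I*pi/5), {3} -> exp(-2*I*pi/5), {4} -> exp(4*I*pi/5).
Now take the inner product of this character with each irreducible chi from the table, <chi_4*chi_4, chi> = (1/5) sum_C |C| (chi_4*chi_4)(C) conj(chi(C)):
  <chi_4*chi_4, chi_0> = (1/5)[1*(1)*conj(1) + 1*(exp(-4*I*pi/5))*conj(1) + 1*(exp(2*I*pi/5))*conj(1) + 1*(exp(-2*I*pi/5))*conj(1) + 1*(exp(4*I*pi/5))*conj(1)]
      = (1/5)[(1) + (exp(-4*I*pi/5)) + (exp(2*I*pi/5)) + (exp(-2*I*pi/5)) + (exp(4*I*pi/5))] = 0/5 = 0
  <chi_4*chi_4, chi_1> = (1/5)[1*(1)*conj(1) + 1*(exp(-4*I*pi/5))*conj(exp(2*I*pi/5)) + 1*(exp(2*I*pi/5))*conj(exp(4*I*pi/5)) + 1*(exp(-2*I*pi/5))*conj(exp(-4*I*pi/5)) + 1*(exp(4*I*pi/5))*conj(exp(-2*I*pi/5))]
      = (1/5)[(1) + (exp(4*I*pi/5)) + (exp(-2*I*pi/5)) + (exp(2*I*pi/5)) + (exp(-4*I*pi/5))] = 0/5 = 0
  <chi_4*chi_4, chi_2> = (1/5)[1*(1)*conj(1) + 1*(exp(-4*I*pi/5))*conj(exp(4*I*pi/5)) + 1*(exp(2*I*pi/5))*conj(exp(-2*I*pi/5)) + 1*(exp(-2*I*pi/5))*conj(exp(2*I*pi/5)) + 1*(exp(4*I*pi/5))*conj(exp(-4*I*pi/5))]
      = (1/5)[(1) + (exp(2*I*pi/5)) + (exp(4*I*pi/5)) + (exp(-4*I*pi/5)) + (exp(-2*I*pi/5))] = 0/5 = 0
  <chi_4*chi_4, chi_3> = (1/5)[1*(1)*conj(1) + 1*(exp(-4*I*pi/5))*conj(exp(-4*I*pi/5)) + 1*(exp(2*I*pi/5))*conj(exp(2*I*pi/5)) + 1*(exp(-2*I*pi/5))*conj(exp(-2*I*pi/5)) + 1*(exp(4*I*pi/5))*conj(exp(4*I*pi/5))]
      = (1/5)[(1) + (1) + (1) + (1) + (1)] = 5/5 = 1
  <chi_4*chi_4, chi_4> = (1/5)[1*(1)*conj(1) + 1*(exp(-4*I*pi/5))*conj(exp(-2*I*pi/5)) + 1*(exp(2*I*pi/5))*conj(exp(-4*I*pi/5)) + 1*(exp(-2*I*pi/5))*conj(exp(4*I*pi/5)) + 1*(exp(4*I*pi/5))*conj(exp(2*I*pi/5))]
      = (1/5)[(1) + (exp(-2*I*pi/5)) + (exp(-4*I*pi/5)) + (exp(4*I*pi/5)) + (exp(2*I*pi/5))] = 0/5 = 0
(Exp terms are combined using exp(i*s)*conj(exp(i*t)) = exp(i*(s-t)), and sums of them are collapsed using the identity that for every m > 1 the m distinct m-th roots of unity sum to 0, e.g. 1 + exp(2*I*pi/3) + exp(-2*I*pi/3) = 0.)
Hence the multiplicities are chi_3: 1. Dimension check: dim(chi_4)*dim(chi_4) = 1*1 = 1 and sum (mult * dim) = 1*1 = 1.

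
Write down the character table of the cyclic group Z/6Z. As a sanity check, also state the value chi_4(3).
Character table of Z/6Z (irreps indexed chi_0,...,chi_5 with chi_k(m) = zeta_6^(k*m), zeta_6 = exp(2*pi*i/6)):
  irrep \ class  {0} (size 1)  {1} (size 1)    {2} (size 1)    {3} (size 1)  {4} (size 1)    {5} (size 1)  
  chi_0          1             1               1               1             1               1             
  chi_1          1             exp(I*pi/3)     exp(2*I*pi/3)   -1            exp(-2*I*pi/3)  exp(-I*pi/3)  
  chi_2          1             exp(2*I*pi/3)   exp(-2*I*pi/3)  1             exp(2*I*pi/3)   exp(-2*I*pi/3)
  chi_3          1             -1              1               -1            1               -1            
  chi_4          1             exp(-2*I*pi/3)  exp(2*I*pi/3)   1             exp(-2*I*pi/3)  exp(2*I*pi/3) 
  chi_5          1             exp(-I*pi/3)    exp(-2*I*pi/3)  -1            exp(2*I*pi/3)   exp(I*pi/3)   

Spot check: chi_4(3) = zeta_6^(4*3) = zeta_6^12 = 1.

Details: Z/6Z is abelian, so all 6 irreducible complex representations are 1-dimensional. They are given by chi_k(m) = zeta_6^(k*m) for k = 0,...,5. Row orthogonality: sum_m chi_k(m) conj(chi_l(m)) = 6 * [k = l].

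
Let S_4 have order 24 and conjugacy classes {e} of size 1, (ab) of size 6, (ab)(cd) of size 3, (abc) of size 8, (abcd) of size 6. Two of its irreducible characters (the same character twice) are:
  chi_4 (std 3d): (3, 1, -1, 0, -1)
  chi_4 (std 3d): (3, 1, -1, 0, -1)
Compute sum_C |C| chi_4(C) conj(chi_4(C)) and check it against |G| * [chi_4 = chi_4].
Sum = 24 = |G| = 24; so <chi_4, chi_4> = 1 (norm-1 confirms irreducibility).

Reasoning: Compute term by term over conjugacy classes (|C| * chi_4(C) * conj(chi_4(C))):
  1*(3)*conj(3) + 6*(1)*conj(1) + 3*(-1)*conj(-1) + 8*(0)*conj(0) + 6*(-1)*conj(-1)
  = (9) + (6) + (3) + (0) + (6)
  = 24.
Dividing by |G| = 24 gives 24/24 = 1, matching the row-orthogonality relation <chi_4, chi_4> = [chi_4 = chi_4].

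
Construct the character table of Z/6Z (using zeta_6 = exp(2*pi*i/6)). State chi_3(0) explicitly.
Character table of Z/6Z (irreps indexed chi_0,...,chi_5 with chi_k(m) = zeta_6^(k*m), zeta_6 = exp(2*pi*i/6)):
  irrep \ class  {0} (size 1)  {1} (size 1)    {2} (size 1)    {3} (size 1)  {4} (size 1)    {5} (size 1)  
  chi_0          1             1               1               1             1               1             
  chi_1          1             exp(I*pi/3)     exp(2*I*pi/3)   -1            exp(-2*I*pi/3)  exp(-I*pi/3)  
  chi_2          1             exp(2*I*pi/3)   exp(-2*I*pi/3)  1             exp(2*I*pi/3)   exp(-2*I*pi/3)
  chi_3          1             -1              1               -1            1               -1            
  chi_4          1             exp(-2*I*pi/3)  exp(2*I*pi/3)   1             exp(-2*I*pi/3)  exp(2*I*pi/3) 
  chi_5          1             exp(-I*pi/3)    exp(-2*I*pi/3)  -1            exp(2*I*pi/3)   exp(I*pi/3)   

Spot check: chi_3(0) = zeta_6^(3*0) = zeta_6^0 = 1.

Proof sketch: Z/6Z is abelian, so all 6 irreducible complex representations are 1-dimensional. They are given by chi_k(m) = zeta_6^(k*m) for k = 0,...,5. Row orthogonality: sum_m chi_k(m) conj(chi_l(m)) = 6 * [k = l].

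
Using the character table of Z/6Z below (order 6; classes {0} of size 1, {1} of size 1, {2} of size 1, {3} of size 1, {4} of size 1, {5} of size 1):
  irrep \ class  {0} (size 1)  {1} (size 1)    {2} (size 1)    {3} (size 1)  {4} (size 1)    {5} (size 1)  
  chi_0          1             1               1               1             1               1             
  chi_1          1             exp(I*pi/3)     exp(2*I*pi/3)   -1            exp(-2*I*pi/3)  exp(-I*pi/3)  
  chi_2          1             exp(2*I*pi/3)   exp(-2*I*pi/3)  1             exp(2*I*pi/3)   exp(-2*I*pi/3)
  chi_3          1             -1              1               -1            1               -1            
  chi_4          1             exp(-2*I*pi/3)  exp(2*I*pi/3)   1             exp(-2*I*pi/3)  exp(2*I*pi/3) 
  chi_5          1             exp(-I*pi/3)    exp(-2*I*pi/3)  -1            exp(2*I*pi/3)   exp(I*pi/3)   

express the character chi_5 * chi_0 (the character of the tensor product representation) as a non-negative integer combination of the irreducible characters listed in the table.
chi_5 tensor chi_0 = chi_5 (all other irreducibles have multiplicity 0).

Justification: The character of a tensor product is the pointwise product (chi_5 * chi_0)(C) = chi_5(C) * chi_0(C):
  {0}: (1)*(1), {1}: (exp(-I*pi/3))*(1), {2}: (exp(-2*I*pi/3))*(1), {3}: (-1)*(1), {4}: (exp(2*I*pi/3))*(1), {5}: (exp(I*pi/3))*(1)
so (chi_5 * chi_0) takes values
  {0} -> 1, {1} -> exp(-I*pi/3), {2} -> exp(-2*I*pi/3), {3} -> -1, {4} -> exp(2*I*pi/3), {5} -> exp(I*pi/3).
Now take the inner product of this character with each irreducible chi from the table, <chi_5*chi_0, chi> = (1/6) sum_C |C| (chi_5*chi_0)(C) conj(chi(C)):
  <chi_5*chi_0, chi_0> = (1/6)[1*(1)*conj(1) + 1*(exp(-I*pi/3))*conj(1) + 1*(exp(-2*I*pi/3))*conj(1) + 1*(-1)*conj(1) + 1*(exp(2*I*pi/3))*conj(1) + 1*(exp(I*pi/3))*conj(1)]
      = (1/6)[(1) + (exp(-I*pi/3)) + (exp(-2*I*pi/3)) + (-1) + (exp(2*I*pi/3)) + (exp(I*pi/3))] = 0/6 = 0
  <chi_5*chi_0, chi_1> = (1/6)[1*(1)*conj(1) + 1*(exp(-I*pi/3))*conj(exp(I*pi/3)) + 1*(exp(-2*I*pi/3))*conj(exp(2*I*pi/3)) + 1*(-1)*conj(-1) + 1*(exp(2*I*pi/3))*conj(exp(-2*I*pi/3)) + 1*(exp(I*pi/3))*conj(exp(-I*pi/3))]
      = (1/6)[(1) + (exp(-2*I*pi/3)) + (exp(2*I*pi/3)) + (1) + (exp(-2*I*pi/3)) + (exp(2*I*pi/3))] = 0/6 = 0
  <chi_5*chi_0, chi_2> = (1/6)[1*(1)*conj(1) + 1*(exp(-I*pi/3))*conj(exp(2*I*pi/3)) + 1*(exp(-2*I*pi/3))*conj(exp(-2*I*pi/3)) + 1*(-1)*conj(1) + 1*(exp(2*I*pi/3))*conj(exp(2*I*pi/3)) + 1*(exp(I*pi/3))*conj(exp(-2*I*pi/3))]
      = (1/6)[(1) + (-1) + (1) + (-1) + (1) + (-1)] = 0/6 = 0
  <chi_5*chi_0, chi_3> = (1/6)[1*(1)*conj(1) + 1*(exp(-I*pi/3))*conj(-1) + 1*(exp(-2*I*pi/3))*conj(1) + 1*(-1)*conj(-1) + 1*(exp(2*I*pi/3))*conj(1) + 1*(exp(I*pi/3))*conj(-1)]
      = (1/6)[(1) + (-exp(-I*pi/3)) + (exp(-2*I*pi/3)) + (1) + (exp(2*I*pi/3)) + (-exp(I*pi/3))] = 0/6 = 0
  <chi_5*chi_0, chi_4> = (1/6)[1*(1)*conj(1) + 1*(exp(-I*pi/3))*conj(exp(-2*I*pi/3)) + 1*(exp(-2*I*pi/3))*conj(exp(2*I*pi/3)) + 1*(-1)*conj(1) + 1*(exp(2*I*pi/3))*conj(exp(-2*I*pi/3)) + 1*(exp(I*pi/3))*conj(exp(2*I*pi/3))]
      = (1/6)[(1) + (exp(I*pi/3)) + (exp(2*I*pi/3)) + (-1) + (exp(-2*I*pi/3)) + (exp(-I*pi/3))] = 0/6 = 0
  <chi_5*chi_0, chi_5> = (1/6)[1*(1)*conj(1) + 1*(exp(-I*pi/3))*conj(exp(-I*pi/3)) + 1*(exp(-2*I*pi/3))*conj(exp(-2*I*pi/3)) + 1*(-1)*conj(-1) + 1*(exp(2*I*pi/3))*conj(exp(2*I*pi/3)) + 1*(exp(I*pi/3))*conj(exp(I*pi/3))]
      = (1/6)[(1) + (1) + (1) + (1) + (1) + (1)] = 6/6 = 1
(Exp terms are combined using exp(i*s)*conj(exp(i*t)) = exp(i*(s-t)), and sums of them are collapsed using the identity that for every m > 1 the m distinct m-th roots of unity sum to 0, e.g. 1 + exp(2*I*pi/3) + exp(-2*I*pi/3) = 0.)
Hence the multiplicities are chi_5: 1. Dimension check: dim(chi_5)*dim(chi_0) = 1*1 = 1 and sum (mult * dim) = 1*1 = 1.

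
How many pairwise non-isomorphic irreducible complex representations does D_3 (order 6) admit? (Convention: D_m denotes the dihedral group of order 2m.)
3

Reasoning: The number of irreducible complex representations of a finite group equals its number of conjugacy classes. D_3 has 3 conjugacy classes ((n+3)/2 for n odd), so D_3 (order 6) has exactly 3 irreducible complex representations.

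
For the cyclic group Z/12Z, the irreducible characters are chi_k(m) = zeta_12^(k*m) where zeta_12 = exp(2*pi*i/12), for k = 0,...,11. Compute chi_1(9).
chi_1(9) = zeta_12^9 = -I

Argument: chi_1(9) = zeta_12^(1*9) = zeta_12^9. Since zeta_12^12 = 1, this equals zeta_12^9 = exp(2*pi*i*9/12) = -I.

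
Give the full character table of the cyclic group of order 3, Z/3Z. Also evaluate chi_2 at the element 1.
Character table of Z/3Z (irreps indexed chi_0,...,chi_2 with chi_k(m) = zeta_3^(k*m), zeta_3 = exp(2*pi*i/3)):
  irrep \ class  {0} (size 1)  {1} (size 1)    {2} (size 1)  
  chi_0          1             1               1             
  chi_1          1             exp(2*I*pi/3)   exp(-2*I*pi/3)
  chi_2          1             exp(-2*I*pi/3)  exp(2*I*pi/3) 

Spot check: chi_2(1) = zeta_3^(2*1) = zeta_3^2 = exp(-2*I*pi/3).

Why: Z/3Z is abelian, so all 3 irreducible complex representations are 1-dimensional. They are given by chi_k(m) = zeta_3^(k*m) for k = 0,...,2. Row orthogonality: sum_m chi_k(m) conj(chi_l(m)) = 3 * [k = l].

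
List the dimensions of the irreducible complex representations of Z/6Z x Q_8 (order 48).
Dimensions: 1, 1, 1, 1, 1, 1, 1, 1, 1, 1, 1, 1, 1, 1, 1, 1, 1, 1, 1, 1, 1, 1, 1, 1, 2, 2, 2, 2, 2, 2

Derivation: There are 30 irreducibles (= number of conjugacy classes). Their dimensions d_i satisfy sum d_i^2 = |G| = 48: 1 + 1 + 1 + 1 + 1 + 1 + 1 + 1 + 1 + 1 + 1 + 1 + 1 + 1 + 1 + 1 + 1 + 1 + 1 + 1 + 1 + 1 + 1 + 1 + 4 + 4 + 4 + 4 + 4 + 4 = 48. (For the product with Z/6Z: each of the 6 1-dim characters of Z/6Z tensors with each irrep of Q_8, giving 6 copies of each Q_8-dimension.)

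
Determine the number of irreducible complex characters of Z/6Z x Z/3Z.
18

Explanation: The number of irreducible complex representations of a finite group equals its number of conjugacy classes. Z/6Z x Z/3Z is abelian of order 18, so every element is its own conjugacy class: 18 classes, so Z/6Z x Z/3Z (order 18) has exactly 18 irreducible complex representations.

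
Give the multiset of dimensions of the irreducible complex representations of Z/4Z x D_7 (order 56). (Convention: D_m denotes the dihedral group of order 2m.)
Dimensions: 1, 1, 1, 1, 1, 1, 1, 1, 2, 2, 2, 2, 2, 2, 2, 2, 2, 2, 2, 2

Justification: There are 20 irreducibles (= number of conjugacy classes). Their dimensions d_i satisfy sum d_i^2 = |G| = 56: 1 + 1 + 1 + 1 + 1 + 1 + 1 + 1 + 4 + 4 + 4 + 4 + 4 + 4 + 4 + 4 + 4 + 4 + 4 + 4 = 56. (For the product with Z/4Z: each of the 4 1-dim characters of Z/4Z tensors with each irrep of D_7, giving 4 copies of each D_7-dimension.)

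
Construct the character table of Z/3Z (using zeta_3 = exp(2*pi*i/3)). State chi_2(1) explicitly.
Character table of Z/3Z (irreps indexed chi_0,...,chi_2 with chi_k(m) = zeta_3^(k*m), zeta_3 = exp(2*pi*i/3)):
  irrep \ class  {0} (size 1)  {1} (size 1)    {2} (size 1)  
  chi_0          1             1               1             
  chi_1          1             exp(2*I*pi/3)   exp(-2*I*pi/3)
  chi_2          1             exp(-2*I*pi/3)  exp(2*I*pi/3) 

Spot check: chi_2(1) = zeta_3^(2*1) = zeta_3^2 = exp(-2*I*pi/3).

Proof sketch: Z/3Z is abelian, so all 3 irreducible complex representations are 1-dimensional. They are given by chi_k(m) = zeta_3^(k*m) for k = 0,...,2. Row orthogonality: sum_m chi_k(m) conj(chi_l(m)) = 3 * [k = l].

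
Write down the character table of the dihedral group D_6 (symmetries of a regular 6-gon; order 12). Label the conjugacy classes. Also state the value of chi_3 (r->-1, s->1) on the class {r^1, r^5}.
Conjugacy classes: {e} of size 1, {r^3} of size 1, {r^1, r^5} of size 2, {r^2, r^4} of size 2, {s, sr^2, ...} of size 3, {sr, sr^3, ...} of size 3.
Character table:
  irrep \ class              {e} (size 1)  {r^3} (size 1)  {r^1, r^5} (size 2)  {r^2, r^4} (size 2)  {s, sr^2, ...} (size 3)  {sr, sr^3, ...} (size 3)
  chi_1 (triv)               1             1               1                    1                    1                        1                       
  chi_2 (sign: r->1, s->-1)  1             1               1                    1                    -1                       -1                      
  chi_3 (r->-1, s->1)        1             -1              -1                   1                    1                        -1                      
  chi_4 (r->-1, s->-1)       1             -1              -1                   1                    -1                       1                       
  chi_5 (2d, j=1)            2             -2              1                    -1                   0                        0                       
  chi_6 (2d, j=2)            2             2               -1                   -1                   0                        0                       

Spot check: chi_3 (r->-1, s->1) on {r^1, r^5} = -1.

Derivation: D_6 has order 2*6 = 12 with 6 conjugacy classes, hence 6 irreducibles. Sum of squared dims 1 + 1 + 1 + 1 + 4 + 4 = 12 = |G|. Linear characters come from the abelianisation; the 2-dimensional irreps have character r^k -> 2*cos(2*pi*j*k/6), reflections -> 0.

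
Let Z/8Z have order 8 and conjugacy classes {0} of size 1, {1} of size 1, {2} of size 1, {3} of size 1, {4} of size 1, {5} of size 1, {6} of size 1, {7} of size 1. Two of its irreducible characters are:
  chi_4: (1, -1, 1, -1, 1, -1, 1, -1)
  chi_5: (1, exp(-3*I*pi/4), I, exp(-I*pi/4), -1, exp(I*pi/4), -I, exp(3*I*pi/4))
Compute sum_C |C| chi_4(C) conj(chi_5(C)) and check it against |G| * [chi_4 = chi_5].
Sum = 0; so <chi_4, chi_5> = 0 (distinct irreducibles are orthogonal).

Explanation: Compute term by term over conjugacy classes (|C| * chi_4(C) * conj(chi_5(C))):
  1*(1)*conj(1) + 1*(-1)*conj(exp(-3*I*pi/4)) + 1*(1)*conj(I) + 1*(-1)*conj(exp(-I*pi/4)) + 1*(1)*conj(-1) + 1*(-1)*conj(exp(I*pi/4)) + 1*(1)*conj(-I) + 1*(-1)*conj(exp(3*I*pi/4))
  = (1) + (-exp(3*I*pi/4)) + (-I) + (-exp(I*pi/4)) + (-1) + (-exp(-I*pi/4)) + (I) + (-exp(-3*I*pi/4))
  = 0.
(Exp terms are combined using exp(i*s)*conj(exp(i*t)) = exp(i*(s-t)), and sums of them are collapsed using the identity that for every m > 1 the m distinct m-th roots of unity sum to 0, e.g. 1 + exp(2*I*pi/3) + exp(-2*I*pi/3) = 0.)
Dividing by |G| = 8 gives 0/8 = 0, matching the row-orthogonality relation <chi_4, chi_5> = [chi_4 = chi_5].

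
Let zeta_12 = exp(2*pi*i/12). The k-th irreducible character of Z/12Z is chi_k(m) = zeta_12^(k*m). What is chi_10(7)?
chi_10(7) = zeta_12^70 = exp(-I*pi/3)

Proof sketch: chi_10(7) = zeta_12^(10*7) = zeta_12^70. Since zeta_12^12 = 1, this equals zeta_12^10 = exp(2*pi*i*10/12) = exp(-I*pi/3).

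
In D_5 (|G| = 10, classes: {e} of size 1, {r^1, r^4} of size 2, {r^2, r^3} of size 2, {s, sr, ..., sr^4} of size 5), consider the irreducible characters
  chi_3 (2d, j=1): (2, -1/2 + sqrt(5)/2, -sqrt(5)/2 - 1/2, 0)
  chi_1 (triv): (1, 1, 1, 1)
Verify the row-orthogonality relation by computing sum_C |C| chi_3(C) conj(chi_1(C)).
Sum = 0; so <chi_3, chi_1> = 0 (distinct irreducibles are orthogonal).

Compute term by term over conjugacy classes (|C| * chi_3(C) * conj(chi_1(C))):
  1*(2)*conj(1) + 2*(-1/2 + sqrt(5)/2)*conj(1) + 2*(-sqrt(5)/2 - 1/2)*conj(1) + 5*(0)*conj(1)
  = (2) + (-1 + sqrt(5)) + (-sqrt(5) - 1) + (0)
  = 0.
Dividing by |G| = 10 gives 0/10 = 0, matching the row-orthogonality relation <chi_3, chi_1> = [chi_3 = chi_1].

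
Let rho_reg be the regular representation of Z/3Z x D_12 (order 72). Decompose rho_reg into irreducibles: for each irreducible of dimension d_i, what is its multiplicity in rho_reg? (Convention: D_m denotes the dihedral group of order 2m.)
Each irreducible V_i of dimension d_i appears with multiplicity d_i, i.e. rho_reg = (direct sum over all irreducibles V_i) d_i V_i. The irreducible dimensions for Z/3Z x D_12 are 1, 1, 1, 1, 1, 1, 1, 1, 1, 1, 1, 1, 2, 2, 2, 2, 2, 2, 2, 2, 2, 2, 2, 2, 2, 2, 2: 12 irreducibles of dimension 1, each with multiplicity 1; 15 irreducibles of dimension 2, each with multiplicity 2. Total dimension 12*1*1 + 15*2*2 = 72 = |G|.

Solution. General theorem: in the regular representation of a finite group G, each irreducible appears with multiplicity equal to its dimension. Check: dim(rho_reg) = sum d_i^2 = 1 + 1 + 1 + 1 + 1 + 1 + 1 + 1 + 1 + 1 + 1 + 1 + 4 + 4 + 4 + 4 + 4 + 4 + 4 + 4 + 4 + 4 + 4 + 4 + 4 + 4 + 4 = 72 = |G|.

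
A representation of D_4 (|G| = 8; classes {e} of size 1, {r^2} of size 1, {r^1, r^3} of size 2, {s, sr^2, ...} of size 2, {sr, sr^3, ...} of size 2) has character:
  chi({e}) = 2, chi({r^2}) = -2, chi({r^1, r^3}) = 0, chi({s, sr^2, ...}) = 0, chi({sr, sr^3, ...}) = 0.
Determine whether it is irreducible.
Irreducible: <chi, chi> = 1.

Reasoning: <chi, chi> = (1/|G|) sum_C |C| * |chi(C)|^2 = (1/8)[1*|2|^2 + 1*|-2|^2 + 2*|0|^2 + 2*|0|^2 + 2*|0|^2]
  = (1/8)[(4) + (4) + (0) + (0) + (0)] = 8/8 = 1.
A character is irreducible iff <chi, chi> = 1, so this representation is irreducible.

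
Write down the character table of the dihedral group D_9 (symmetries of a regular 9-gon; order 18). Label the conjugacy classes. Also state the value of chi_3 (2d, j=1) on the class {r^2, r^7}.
Conjugacy classes: {e} of size 1, {r^1, r^8} of size 2, {r^2, r^7} of size 2, {r^3, r^6} of size 2, {r^4, r^5} of size 2, {s, sr, ..., sr^8} of size 9.
Character table:
  irrep \ class              {e} (size 1)  {r^1, r^8} (size 2)  {r^2, r^7} (size 2)  {r^3, r^6} (size 2)  {r^4, r^5} (size 2)  {s, sr, ..., sr^8} (size 9)
  chi_1 (triv)               1             1                    1                    1                    1                    1                          
  chi_2 (sign: r->1, s->-1)  1             1                    1                    1                    1                    -1                         
  chi_3 (2d, j=1)            2             2*cos(2*pi/9)        2*cos(4*pi/9)        -1                   -2*cos(pi/9)         0                          
  chi_4 (2d, j=2)            2             2*cos(4*pi/9)        -2*cos(pi/9)         -1                   2*cos(2*pi/9)        0                          
  chi_5 (2d, j=3)            2             -1                   -1                   2                    -1                   0                          
  chi_6 (2d, j=4)            2             -2*cos(pi/9)         2*cos(2*pi/9)        -1                   2*cos(4*pi/9)        0                          

Spot check: chi_3 (2d, j=1) on {r^2, r^7} = 2*cos(4*pi/9).

Why: D_9 has order 2*9 = 18 with 6 conjugacy classes, hence 6 irreducibles. Sum of squared dims 1 + 1 + 4 + 4 + 4 + 4 = 18 = |G|. Linear characters come from the abelianisation; the 2-dimensional irreps have character r^k -> 2*cos(2*pi*j*k/9), reflections -> 0.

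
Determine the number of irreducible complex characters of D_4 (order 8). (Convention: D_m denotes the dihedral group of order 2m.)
5

Why: The number of irreducible complex representations of a finite group equals its number of conjugacy classes. D_4 has 5 conjugacy classes (n/2 + 3 for n even), so D_4 (order 8) has exactly 5 irreducible complex representations.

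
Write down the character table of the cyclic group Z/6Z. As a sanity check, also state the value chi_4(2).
Character table of Z/6Z (irreps indexed chi_0,...,chi_5 with chi_k(m) = zeta_6^(k*m), zeta_6 = exp(2*pi*i/6)):
  irrep \ class  {0} (size 1)  {1} (size 1)    {2} (size 1)    {3} (size 1)  {4} (size 1)    {5} (size 1)  
  chi_0          1             1               1               1             1               1             
  chi_1          1             exp(I*pi/3)     exp(2*I*pi/3)   -1            exp(-2*I*pi/3)  exp(-I*pi/3)  
  chi_2          1             exp(2*I*pi/3)   exp(-2*I*pi/3)  1             exp(2*I*pi/3)   exp(-2*I*pi/3)
  chi_3          1             -1              1               -1            1               -1            
  chi_4          1             exp(-2*I*pi/3)  exp(2*I*pi/3)   1             exp(-2*I*pi/3)  exp(2*I*pi/3) 
  chi_5          1             exp(-I*pi/3)    exp(-2*I*pi/3)  -1            exp(2*I*pi/3)   exp(I*pi/3)   

Spot check: chi_4(2) = zeta_6^(4*2) = zeta_6^8 = exp(2*I*pi/3).

Argument: Z/6Z is abelian, so all 6 irreducible complex representations are 1-dimensional. They are given by chi_k(m) = zeta_6^(k*m) for k = 0,...,5. Row orthogonality: sum_m chi_k(m) conj(chi_l(m)) = 6 * [k = l].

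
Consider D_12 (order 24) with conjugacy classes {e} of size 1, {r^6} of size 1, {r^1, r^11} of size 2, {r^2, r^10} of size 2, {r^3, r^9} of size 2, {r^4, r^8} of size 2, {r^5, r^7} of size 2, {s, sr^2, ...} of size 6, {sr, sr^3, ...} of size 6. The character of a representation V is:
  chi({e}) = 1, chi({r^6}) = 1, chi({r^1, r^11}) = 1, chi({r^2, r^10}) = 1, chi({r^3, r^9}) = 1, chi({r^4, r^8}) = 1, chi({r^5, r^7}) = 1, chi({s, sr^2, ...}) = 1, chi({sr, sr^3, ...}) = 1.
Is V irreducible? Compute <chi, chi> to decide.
Irreducible: <chi, chi> = 1.

Working: <chi, chi> = (1/|G|) sum_C |C| * |chi(C)|^2 = (1/24)[1*|1|^2 + 1*|1|^2 + 2*|1|^2 + 2*|1|^2 + 2*|1|^2 + 2*|1|^2 + 2*|1|^2 + 6*|1|^2 + 6*|1|^2]
  = (1/24)[(1) + (1) + (2) + (2) + (2) + (2) + (2) + (6) + (6)] = 24/24 = 1.
A character is irreducible iff <chi, chi> = 1, so this representation is irreducible.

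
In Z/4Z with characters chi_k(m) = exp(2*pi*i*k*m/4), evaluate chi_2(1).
chi_2(1) = zeta_4^2 = -1

Solution. chi_2(1) = zeta_4^(2*1) = zeta_4^2. Since zeta_4^4 = 1, this equals zeta_4^2 = exp(2*pi*i*2/4) = -1.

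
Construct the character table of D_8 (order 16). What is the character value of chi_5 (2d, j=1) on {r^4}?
Conjugacy classes: {e} of size 1, {r^4} of size 1, {r^1, r^7} of size 2, {r^2, r^6} of size 2, {r^3, r^5} of size 2, {s, sr^2, ...} of size 4, {sr, sr^3, ...} of size 4.
Character table:
  irrep \ class              {e} (size 1)  {r^4} (size 1)  {r^1, r^7} (size 2)  {r^2, r^6} (size 2)  {r^3, r^5} (size 2)  {s, sr^2, ...} (size 4)  {sr, sr^3, ...} (size 4)
  chi_1 (triv)               1             1               1                    1                    1                    1                        1                       
  chi_2 (sign: r->1, s->-1)  1             1               1                    1                    1                    -1                       -1                      
  chi_3 (r->-1, s->1)        1             1               -1                   1                    -1                   1                        -1                      
  chi_4 (r->-1, s->-1)       1             1               -1                   1                    -1                   -1                       1                       
  chi_5 (2d, j=1)            2             -2              sqrt(2)              0                    -sqrt(2)             0                        0                       
  chi_6 (2d, j=2)            2             2               0                    -2                   0                    0                        0                       
  chi_7 (2d, j=3)            2             -2              -sqrt(2)             0                    sqrt(2)              0                        0                       

Spot check: chi_5 (2d, j=1) on {r^4} = -2.

Justification: D_8 has order 2*8 = 16 with 7 conjugacy classes, hence 7 irreducibles. Sum of squared dims 1 + 1 + 1 + 1 + 4 + 4 + 4 = 16 = |G|. Linear characters come from the abelianisation; the 2-dimensional irreps have character r^k -> 2*cos(2*pi*j*k/8), reflections -> 0.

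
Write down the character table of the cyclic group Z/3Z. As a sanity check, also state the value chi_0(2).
Character table of Z/3Z (irreps indexed chi_0,...,chi_2 with chi_k(m) = zeta_3^(k*m), zeta_3 = exp(2*pi*i/3)):
  irrep \ class  {0} (size 1)  {1} (size 1)    {2} (size 1)  
  chi_0          1             1               1             
  chi_1          1             exp(2*I*pi/3)   exp(-2*I*pi/3)
  chi_2          1             exp(-2*I*pi/3)  exp(2*I*pi/3) 

Spot check: chi_0(2) = zeta_3^(0*2) = zeta_3^0 = 1.

Explanation: Z/3Z is abelian, so all 3 irreducible complex representations are 1-dimensional. They are given by chi_k(m) = zeta_3^(k*m) for k = 0,...,2. Row orthogonality: sum_m chi_k(m) conj(chi_l(m)) = 3 * [k = l].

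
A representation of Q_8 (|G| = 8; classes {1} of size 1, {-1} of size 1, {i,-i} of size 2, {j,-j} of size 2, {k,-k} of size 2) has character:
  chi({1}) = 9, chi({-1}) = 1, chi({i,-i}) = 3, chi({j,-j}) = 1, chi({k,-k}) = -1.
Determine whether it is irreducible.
Not irreducible (reducible): <chi, chi> = 13 > 1.

Details: <chi, chi> = (1/|G|) sum_C |C| * |chi(C)|^2 = (1/8)[1*|9|^2 + 1*|1|^2 + 2*|3|^2 + 2*|1|^2 + 2*|-1|^2]
  = (1/8)[(81) + (1) + (18) + (2) + (2)] = 104/8 = 13.
A character is irreducible iff <chi, chi> = 1, so this representation is reducible.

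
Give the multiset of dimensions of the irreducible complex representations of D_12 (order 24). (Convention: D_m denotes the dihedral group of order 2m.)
Dimensions: 1, 1, 1, 1, 2, 2, 2, 2, 2

Proof sketch: There are 9 irreducibles (= number of conjugacy classes). Their dimensions d_i satisfy sum d_i^2 = |G| = 24: 1 + 1 + 1 + 1 + 4 + 4 + 4 + 4 + 4 = 24.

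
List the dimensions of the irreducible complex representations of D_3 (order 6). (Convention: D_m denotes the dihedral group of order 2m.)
Dimensions: 1, 1, 2

Explanation: There are 3 irreducibles (= number of conjugacy classes). Their dimensions d_i satisfy sum d_i^2 = |G| = 6: 1 + 1 + 4 = 6.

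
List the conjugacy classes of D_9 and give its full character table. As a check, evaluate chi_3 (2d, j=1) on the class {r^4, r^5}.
Conjugacy classes: {e} of size 1, {r^1, r^8} of size 2, {r^2, r^7} of size 2, {r^3, r^6} of size 2, {r^4, r^5} of size 2, {s, sr, ..., sr^8} of size 9.
Character table:
  irrep \ class              {e} (size 1)  {r^1, r^8} (size 2)  {r^2, r^7} (size 2)  {r^3, r^6} (size 2)  {r^4, r^5} (size 2)  {s, sr, ..., sr^8} (size 9)
  chi_1 (triv)               1             1                    1                    1                    1                    1                          
  chi_2 (sign: r->1, s->-1)  1             1                    1                    1                    1                    -1                         
  chi_3 (2d, j=1)            2             2*cos(2*pi/9)        2*cos(4*pi/9)        -1                   -2*cos(pi/9)         0                          
  chi_4 (2d, j=2)            2             2*cos(4*pi/9)        -2*cos(pi/9)         -1                   2*cos(2*pi/9)        0                          
  chi_5 (2d, j=3)            2             -1                   -1                   2                    -1                   0                          
  chi_6 (2d, j=4)            2             -2*cos(pi/9)         2*cos(2*pi/9)        -1                   2*cos(4*pi/9)        0                          

Spot check: chi_3 (2d, j=1) on {r^4, r^5} = -2*cos(pi/9).

Details: D_9 has order 2*9 = 18 with 6 conjugacy classes, hence 6 irreducibles. Sum of squared dims 1 + 1 + 4 + 4 + 4 + 4 = 18 = |G|. Linear characters come from the abelianisation; the 2-dimensional irreps have character r^k -> 2*cos(2*pi*j*k/9), reflections -> 0.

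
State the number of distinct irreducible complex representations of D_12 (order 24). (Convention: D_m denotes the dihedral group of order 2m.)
9

Working: The number of irreducible complex representations of a finite group equals its number of conjugacy classes. D_12 has 9 conjugacy classes (n/2 + 3 for n even), so D_12 (order 24) has exactly 9 irreducible complex representations.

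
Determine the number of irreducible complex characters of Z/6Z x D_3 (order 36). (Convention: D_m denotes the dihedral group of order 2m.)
18

Details: The number of irreducible complex representations of a finite group equals its number of conjugacy classes. For a direct product, #classes(G x H) = #classes(G) * #classes(H). Z/6Z has 6 classes (abelian), D_3 has 3 classes, so 6 * 3 = 18, so Z/6Z x D_3 (order 36) has exactly 18 irreducible complex representations.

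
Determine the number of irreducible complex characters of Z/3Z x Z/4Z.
12

Details: The number of irreducible complex representations of a finite group equals its number of conjugacy classes. Z/3Z x Z/4Z is abelian of order 12, so every element is its own conjugacy class: 12 classes, so Z/3Z x Z/4Z (order 12) has exactly 12 irreducible complex representations.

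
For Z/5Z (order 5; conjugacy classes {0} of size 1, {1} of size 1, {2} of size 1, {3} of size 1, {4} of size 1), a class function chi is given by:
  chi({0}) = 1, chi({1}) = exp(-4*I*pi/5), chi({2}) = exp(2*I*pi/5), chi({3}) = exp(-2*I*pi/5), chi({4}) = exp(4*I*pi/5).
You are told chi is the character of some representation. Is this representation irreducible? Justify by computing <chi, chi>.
Irreducible: <chi, chi> = 1.

Derivation: <chi, chi> = (1/|G|) sum_C |C| * |chi(C)|^2 = (1/5)[1*|1|^2 + 1*|exp(-4*I*pi/5)|^2 + 1*|exp(2*I*pi/5)|^2 + 1*|exp(-2*I*pi/5)|^2 + 1*|exp(4*I*pi/5)|^2]
  = (1/5)[(1) + (1) + (1) + (1) + (1)] = 5/5 = 1.
(Exp terms are combined using exp(i*s)*conj(exp(i*t)) = exp(i*(s-t)), and sums of them are collapsed using the identity that for every m > 1 the m distinct m-th roots of unity sum to 0, e.g. 1 + exp(2*I*pi/3) + exp(-2*I*pi/3) = 0.)
A character is irreducible iff <chi, chi> = 1, so this representation is irreducible.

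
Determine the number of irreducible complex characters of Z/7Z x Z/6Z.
42

Details: The number of irreducible complex representations of a finite group equals its number of conjugacy classes. Z/7Z x Z/6Z is abelian of order 42, so every element is its own conjugacy class: 42 classes, so Z/7Z x Z/6Z (order 42) has exactly 42 irreducible complex representations.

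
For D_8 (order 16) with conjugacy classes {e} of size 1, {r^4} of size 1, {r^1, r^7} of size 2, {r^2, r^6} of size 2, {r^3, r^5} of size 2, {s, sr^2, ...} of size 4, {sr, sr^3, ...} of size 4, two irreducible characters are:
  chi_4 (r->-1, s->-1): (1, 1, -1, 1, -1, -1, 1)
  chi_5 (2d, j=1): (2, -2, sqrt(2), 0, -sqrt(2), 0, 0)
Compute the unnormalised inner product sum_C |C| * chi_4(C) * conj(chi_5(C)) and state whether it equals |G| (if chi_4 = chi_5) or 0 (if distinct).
Sum = 0; so <chi_4, chi_5> = 0 (distinct irreducibles are orthogonal).

Argument: Compute term by term over conjugacy classes (|C| * chi_4(C) * conj(chi_5(C))):
  1*(1)*conj(2) + 1*(1)*conj(-2) + 2*(-1)*conj(sqrt(2)) + 2*(1)*conj(0) + 2*(-1)*conj(-sqrt(2)) + 4*(-1)*conj(0) + 4*(1)*conj(0)
  = (2) + (-2) + (-2*sqrt(2)) + (0) + (2*sqrt(2)) + (0) + (0)
  = 0.
Dividing by |G| = 16 gives 0/16 = 0, matching the row-orthogonality relation <chi_4, chi_5> = [chi_4 = chi_5].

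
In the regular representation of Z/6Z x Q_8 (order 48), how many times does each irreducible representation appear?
Each irreducible V_i of dimension d_i appears with multiplicity d_i, i.e. rho_reg = (direct sum over all irreducibles V_i) d_i V_i. The irreducible dimensions for Z/6Z x Q_8 are 1, 1, 1, 1, 1, 1, 1, 1, 1, 1, 1, 1, 1, 1, 1, 1, 1, 1, 1, 1, 1, 1, 1, 1, 2, 2, 2, 2, 2, 2: 24 irreducibles of dimension 1, each with multiplicity 1; 6 irreducibles of dimension 2, each with multiplicity 2. Total dimension 24*1*1 + 6*2*2 = 48 = |G|.

General theorem: in the regular representation of a finite group G, each irreducible appears with multiplicity equal to its dimension. Check: dim(rho_reg) = sum d_i^2 = 1 + 1 + 1 + 1 + 1 + 1 + 1 + 1 + 1 + 1 + 1 + 1 + 1 + 1 + 1 + 1 + 1 + 1 + 1 + 1 + 1 + 1 + 1 + 1 + 4 + 4 + 4 + 4 + 4 + 4 = 48 = |G|.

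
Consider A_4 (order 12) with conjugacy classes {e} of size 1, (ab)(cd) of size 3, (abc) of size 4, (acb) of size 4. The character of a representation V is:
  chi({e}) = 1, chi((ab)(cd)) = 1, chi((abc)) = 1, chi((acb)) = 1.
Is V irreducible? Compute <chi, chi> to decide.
Irreducible: <chi, chi> = 1.

Derivation: <chi, chi> = (1/|G|) sum_C |C| * |chi(C)|^2 = (1/12)[1*|1|^2 + 3*|1|^2 + 4*|1|^2 + 4*|1|^2]
  = (1/12)[(1) + (3) + (4) + (4)] = 12/12 = 1.
(Exp terms are combined using exp(i*s)*conj(exp(i*t)) = exp(i*(s-t)), and sums of them are collapsed using the identity that for every m > 1 the m distinct m-th roots of unity sum to 0, e.g. 1 + exp(2*I*pi/3) + exp(-2*I*pi/3) = 0.)
A character is irreducible iff <chi, chi> = 1, so this representation is irreducible.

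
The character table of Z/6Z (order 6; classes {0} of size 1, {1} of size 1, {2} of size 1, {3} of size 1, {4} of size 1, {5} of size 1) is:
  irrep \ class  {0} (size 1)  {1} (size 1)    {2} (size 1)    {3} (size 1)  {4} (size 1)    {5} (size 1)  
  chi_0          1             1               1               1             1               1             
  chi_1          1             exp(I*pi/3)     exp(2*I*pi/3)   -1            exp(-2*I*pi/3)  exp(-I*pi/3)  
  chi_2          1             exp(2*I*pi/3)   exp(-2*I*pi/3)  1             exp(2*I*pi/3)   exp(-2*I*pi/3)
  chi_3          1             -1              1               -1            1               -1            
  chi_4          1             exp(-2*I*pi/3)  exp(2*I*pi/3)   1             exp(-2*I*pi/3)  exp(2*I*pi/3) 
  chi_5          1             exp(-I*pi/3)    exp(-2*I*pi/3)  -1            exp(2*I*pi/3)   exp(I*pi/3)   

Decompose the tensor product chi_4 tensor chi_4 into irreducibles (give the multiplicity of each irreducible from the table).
chi_4 tensor chi_4 = chi_2 (all other irreducibles have multiplicity 0).

Working: The character of a tensor product is the pointwise product (chi_4 * chi_4)(C) = chi_4(C) * chi_4(C):
  {0}: (1)*(1), {1}: (exp(-2*I*pi/3))*(exp(-2*I*pi/3)), {2}: (exp(2*I*pi/3))*(exp(2*I*pi/3)), {3}: (1)*(1), {4}: (exp(-2*I*pi/3))*(exp(-2*I*pi/3)), {5}: (exp(2*I*pi/3))*(exp(2*I*pi/3))
so (chi_4 * chi_4) takes values
  {0} -> 1, {1} -> exp(2*I*pi/3), {2} -> exp(-2*I*pi/3), {3} -> 1, {4} -> exp(2*I*pi/3), {5} -> exp(-2*I*pi/3).
Now take the inner product of this character with each irreducible chi from the table, <chi_4*chi_4, chi> = (1/6) sum_C |C| (chi_4*chi_4)(C) conj(chi(C)):
  <chi_4*chi_4, chi_0> = (1/6)[1*(1)*conj(1) + 1*(exp(2*I*pi/3))*conj(1) + 1*(exp(-2*I*pi/3))*conj(1) + 1*(1)*conj(1) + 1*(exp(2*I*pi/3))*conj(1) + 1*(exp(-2*I*pi/3))*conj(1)]
      = (1/6)[(1) + (exp(2*I*pi/3)) + (exp(-2*I*pi/3)) + (1) + (exp(2*I*pi/3)) + (exp(-2*I*pi/3))] = 0/6 = 0
  <chi_4*chi_4, chi_1> = (1/6)[1*(1)*conj(1) + 1*(exp(2*I*pi/3))*conj(exp(I*pi/3)) + 1*(exp(-2*I*pi/3))*conj(exp(2*I*pi/3)) + 1*(1)*conj(-1) + 1*(exp(2*I*pi/3))*conj(exp(-2*I*pi/3)) + 1*(exp(-2*I*pi/3))*conj(exp(-I*pi/3))]
      = (1/6)[(1) + (exp(I*pi/3)) + (exp(2*I*pi/3)) + (-1) + (exp(-2*I*pi/3)) + (exp(-I*pi/3))] = 0/6 = 0
  <chi_4*chi_4, chi_2> = (1/6)[1*(1)*conj(1) + 1*(exp(2*I*pi/3))*conj(exp(2*I*pi/3)) + 1*(exp(-2*I*pi/3))*conj(exp(-2*I*pi/3)) + 1*(1)*conj(1) + 1*(exp(2*I*pi/3))*conj(exp(2*I*pi/3)) + 1*(exp(-2*I*pi/3))*conj(exp(-2*I*pi/3))]
      = (1/6)[(1) + (1) + (1) + (1) + (1) + (1)] = 6/6 = 1
  <chi_4*chi_4, chi_3> = (1/6)[1*(1)*conj(1) + 1*(exp(2*I*pi/3))*conj(-1) + 1*(exp(-2*I*pi/3))*conj(1) + 1*(1)*conj(-1) + 1*(exp(2*I*pi/3))*conj(1) + 1*(exp(-2*I*pi/3))*conj(-1)]
      = (1/6)[(1) + (-exp(2*I*pi/3)) + (exp(-2*I*pi/3)) + (-1) + (exp(2*I*pi/3)) + (-exp(-2*I*pi/3))] = 0/6 = 0
  <chi_4*chi_4, chi_4> = (1/6)[1*(1)*conj(1) + 1*(exp(2*I*pi/3))*conj(exp(-2*I*pi/3)) + 1*(exp(-2*I*pi/3))*conj(exp(2*I*pi/3)) + 1*(1)*conj(1) + 1*(exp(2*I*pi/3))*conj(exp(-2*I*pi/3)) + 1*(exp(-2*I*pi/3))*conj(exp(2*I*pi/3))]
      = (1/6)[(1) + (exp(-2*I*pi/3)) + (exp(2*I*pi/3)) + (1) + (exp(-2*I*pi/3)) + (exp(2*I*pi/3))] = 0/6 = 0
  <chi_4*chi_4, chi_5> = (1/6)[1*(1)*conj(1) + 1*(exp(2*I*pi/3))*conj(exp(-I*pi/3)) + 1*(exp(-2*I*pi/3))*conj(exp(-2*I*pi/3)) + 1*(1)*conj(-1) + 1*(exp(2*I*pi/3))*conj(exp(2*I*pi/3)) + 1*(exp(-2*I*pi/3))*conj(exp(I*pi/3))]
      = (1/6)[(1) + (-1) + (1) + (-1) + (1) + (-1)] = 0/6 = 0
(Exp terms are combined using exp(i*s)*conj(exp(i*t)) = exp(i*(s-t)), and sums of them are collapsed using the identity that for every m > 1 the m distinct m-th roots of unity sum to 0, e.g. 1 + exp(2*I*pi/3) + exp(-2*I*pi/3) = 0.)
Hence the multiplicities are chi_2: 1. Dimension check: dim(chi_4)*dim(chi_4) = 1*1 = 1 and sum (mult * dim) = 1*1 = 1.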